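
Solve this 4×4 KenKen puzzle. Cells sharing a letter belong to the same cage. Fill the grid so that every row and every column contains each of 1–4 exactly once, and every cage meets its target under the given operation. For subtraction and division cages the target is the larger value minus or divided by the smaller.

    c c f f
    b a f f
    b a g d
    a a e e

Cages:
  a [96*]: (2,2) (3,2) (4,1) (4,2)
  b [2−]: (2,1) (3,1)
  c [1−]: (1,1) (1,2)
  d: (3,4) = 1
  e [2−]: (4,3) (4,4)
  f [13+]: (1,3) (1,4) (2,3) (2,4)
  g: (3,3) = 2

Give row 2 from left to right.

G is a freebie; hence (3,3) = 2.
D is a freebie, leaving (3,4) = 1.
The 4 cells of cage a must have product 96; hence (4,1) = 4.
Cage b's pair has difference 2; hence (2,1) = 1.
Column 1 already has 4, which forces (3,1) = 3.
Row 3 now contains 3, which forces (3,2) = 4.
Cage e's pair has difference 2, leaving (4,3) = 1.
Cage e needs two cells with difference 2, so (4,4) = 3.
Column 1 now contains 3, so (1,1) = 2.
Row 1 now contains 2, which forces (1,4) = 4.
Cage a needs product 96; hence (2,2) = 3.
Row 2 now contains 3, leaving (2,3) = 4.
Column 4 already has 4, leaving (2,4) = 2.
Row 4 already has 3, leaving (4,2) = 2.
Column 2 now contains 3; hence (1,2) = 1.
4 is placed in row 1, so (1,3) = 3.
Filled in: 2 1 3 4 / 1 3 4 2 / 3 4 2 1 / 4 2 1 3.

1 3 4 2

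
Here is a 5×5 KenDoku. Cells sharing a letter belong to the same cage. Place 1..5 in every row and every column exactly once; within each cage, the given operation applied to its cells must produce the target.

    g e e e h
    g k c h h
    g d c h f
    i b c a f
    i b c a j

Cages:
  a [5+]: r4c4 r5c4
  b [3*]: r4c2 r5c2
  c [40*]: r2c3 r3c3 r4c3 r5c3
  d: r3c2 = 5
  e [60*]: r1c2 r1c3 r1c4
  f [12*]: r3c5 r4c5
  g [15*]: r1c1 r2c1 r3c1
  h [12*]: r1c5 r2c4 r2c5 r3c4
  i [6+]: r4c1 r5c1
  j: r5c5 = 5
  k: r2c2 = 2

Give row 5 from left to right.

4 3 2 1 5

K is a freebie, which forces r2c2 = 2.
Cage d is a single given cell; hence r3c2 = 5.
J is a freebie, which forces r5c5 = 5.
The only place for 2 in row 1 is r1c5.
Cage h has product 12, leaving r3c4 = 2.
The only place for 1 in row 1 is r1c1.
Cage g needs product 15, leaving r2c1 = 5.
Column 1 now contains 1; hence r3c1 = 3.
3 is placed in row 3, leaving r3c5 = 4.
Column 5 already has 4; hence r4c5 = 3.
Cage c needs product 40, which forces r2c3 = 4.
Cage h has product 12, which forces r2c4 = 3.
Column 5 now contains 3, leaving r2c5 = 1.
4 is placed in row 3; hence r3c3 = 1.
3 is placed in row 4, leaving r4c2 = 1.
The 4 cells of cage c must have product 40, which forces r4c3 = 5.
Row 4 already has 1, so r4c4 = 4.
Cage b's pair has product 3, so r5c2 = 3.
The 4 cells of cage c must have product 40; hence r5c3 = 2.
Column 4 now contains 4, so r5c4 = 1.
Column 2 now contains 3, so r1c2 = 4.
Column 3 now contains 5; hence r1c3 = 3.
Column 4 now contains 4, leaving r1c4 = 5.
4 is placed in row 4, which forces r4c1 = 2.
Row 5 already has 2; hence r5c1 = 4.
Filled in: 1 4 3 5 2 / 5 2 4 3 1 / 3 5 1 2 4 / 2 1 5 4 3 / 4 3 2 1 5.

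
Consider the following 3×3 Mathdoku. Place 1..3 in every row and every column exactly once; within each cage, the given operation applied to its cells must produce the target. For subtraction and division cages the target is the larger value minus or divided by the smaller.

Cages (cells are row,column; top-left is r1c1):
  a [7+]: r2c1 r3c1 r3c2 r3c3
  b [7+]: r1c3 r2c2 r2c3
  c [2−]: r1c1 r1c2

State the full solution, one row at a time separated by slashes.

Cage a has sum 7, leaving r2c1 = 1.
1 is placed in row 2, which forces r2c3 = 3.
Column 1 already has 1, leaving r1c1 = 3.
Cage c needs two cells with difference 2, leaving r1c2 = 1.
Column 3 already has 3, leaving r1c3 = 2.
Row 2 now contains 3; hence r2c2 = 2.
Column 1 already has 3, which forces r3c1 = 2.
Column 2 now contains 2, so r3c2 = 3.
Column 3 now contains 2, so r3c3 = 1.

3 1 2 / 1 2 3 / 2 3 1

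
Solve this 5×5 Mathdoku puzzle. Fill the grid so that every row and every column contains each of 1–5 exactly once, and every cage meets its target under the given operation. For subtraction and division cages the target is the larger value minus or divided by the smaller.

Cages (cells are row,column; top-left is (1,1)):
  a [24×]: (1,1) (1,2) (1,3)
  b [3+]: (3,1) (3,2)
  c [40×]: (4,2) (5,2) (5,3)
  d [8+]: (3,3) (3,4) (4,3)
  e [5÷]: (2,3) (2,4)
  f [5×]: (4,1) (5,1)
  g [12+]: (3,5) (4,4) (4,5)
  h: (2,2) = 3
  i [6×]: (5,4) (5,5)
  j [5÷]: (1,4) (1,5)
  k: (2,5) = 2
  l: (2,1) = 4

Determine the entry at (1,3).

2

L is a freebie, so (2,1) = 4.
H is a freebie, which forces (2,2) = 3.
Cage k is a single given cell, which forces (2,5) = 2.
Column 5 now contains 2, so (5,5) = 3.
Cage g needs sum 12, which forces (4,4) = 3.
3 is placed in row 5, leaving (5,4) = 2.
Cage c has product 40; hence (4,2) = 2.
Column 2 now contains 2, so (1,2) = 4.
Cage b needs two cells with sum 3, so (3,1) = 2.
Column 2 now contains 2; hence (3,2) = 1.
Row 3 now contains 2, so (3,3) = 3.
Column 2 now contains 4, which forces (5,2) = 5.
5 is placed in row 5, which forces (5,3) = 4.
Column 1 now contains 2, so (1,1) = 3.
3 is placed in column 3, which forces (1,3) = 2.
Cage d needs sum 8, which forces (3,4) = 4.
4 is placed in row 3, leaving (3,5) = 5.
Cage f's pair has product 5, so (4,1) = 5.
The 3 cells of cage d must have sum 8; hence (4,3) = 1.
5 is placed in column 5, leaving (4,5) = 4.
5 is placed in row 5, leaving (5,1) = 1.
Cage j needs two cells with quotient 5; hence (1,4) = 5.
5 is placed in column 5, so (1,5) = 1.
1 is placed in column 3, so (2,3) = 5.
The two cells of cage e must have quotient 5, so (2,4) = 1.
Completed grid: 3 4 2 5 1 / 4 3 5 1 2 / 2 1 3 4 5 / 5 2 1 3 4 / 1 5 4 2 3.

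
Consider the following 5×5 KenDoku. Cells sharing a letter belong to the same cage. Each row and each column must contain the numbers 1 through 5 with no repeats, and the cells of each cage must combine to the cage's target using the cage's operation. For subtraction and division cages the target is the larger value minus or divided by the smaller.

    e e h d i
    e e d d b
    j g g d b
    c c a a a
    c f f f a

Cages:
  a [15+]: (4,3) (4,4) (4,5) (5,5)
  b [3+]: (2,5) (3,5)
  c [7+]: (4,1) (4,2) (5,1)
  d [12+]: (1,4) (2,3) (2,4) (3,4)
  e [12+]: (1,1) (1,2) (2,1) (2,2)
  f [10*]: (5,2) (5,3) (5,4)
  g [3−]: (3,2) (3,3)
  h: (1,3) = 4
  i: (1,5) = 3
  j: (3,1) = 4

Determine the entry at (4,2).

3

Cage h is given, which forces (1,3) = 4.
I is a freebie, leaving (1,5) = 3.
Cage j is given, which forces (3,1) = 4.
Row 3 needs a 3, and only (3,4) is open for it.
In row 3, 1 can only go at (3,5), so (3,5) = 1.
Column 5 now contains 1, leaving (2,5) = 2.
Row 2 already has 2; hence (2,3) = 3.
The only place for 3 in row 5 is (5,1).
Cage c has sum 7, so (4,1) = 1.
Cage c needs sum 7, so (4,2) = 3.
The 4 cells of cage e must have sum 12, so (1,1) = 2.
The 4 cells of cage e must have sum 12, leaving (1,2) = 1.
Row 1 now contains 1, leaving (1,4) = 5.
1 is placed in column 1, which forces (2,1) = 5.
Cage e has sum 12, so (2,2) = 4.
4 is placed in row 2, so (2,4) = 1.
The 4 cells of cage a must have sum 15, which forces (4,3) = 2.
The 4 cells of cage a must have sum 15; hence (4,4) = 4.
Cage a needs sum 15, leaving (4,5) = 5.
1 is placed in column 4, which forces (5,4) = 2.
Cage a has sum 15, leaving (5,5) = 4.
The two cells of cage g must have difference 3, leaving (3,2) = 2.
Column 3 already has 2; hence (3,3) = 5.
2 is placed in row 5, which forces (5,2) = 5.
Cage f needs product 10, leaving (5,3) = 1.
Filled in: 2 1 4 5 3 / 5 4 3 1 2 / 4 2 5 3 1 / 1 3 2 4 5 / 3 5 1 2 4.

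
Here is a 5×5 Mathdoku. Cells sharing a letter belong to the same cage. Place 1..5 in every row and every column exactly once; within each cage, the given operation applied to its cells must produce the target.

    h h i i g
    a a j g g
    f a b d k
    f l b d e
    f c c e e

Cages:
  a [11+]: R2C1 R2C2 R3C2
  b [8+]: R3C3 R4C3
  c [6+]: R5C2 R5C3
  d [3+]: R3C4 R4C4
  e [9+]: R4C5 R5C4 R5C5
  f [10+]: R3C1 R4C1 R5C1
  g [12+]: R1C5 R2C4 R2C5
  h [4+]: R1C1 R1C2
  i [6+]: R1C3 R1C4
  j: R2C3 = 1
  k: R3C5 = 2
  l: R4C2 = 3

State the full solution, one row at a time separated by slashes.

3 1 2 4 5 / 2 5 1 3 4 / 5 4 3 1 2 / 4 3 5 2 1 / 1 2 4 5 3

Cage j is a single given cell, which forces R2C3 = 1.
K is a freebie, which forces R3C5 = 2.
Cage l is given; hence R4C2 = 3.
3 is placed in row 4, leaving R4C3 = 5.
Cage h's pair has sum 4, leaving R1C1 = 3.
3 is placed in column 2, leaving R1C2 = 1.
Column 3 already has 5, so R3C3 = 3.
Row 3 now contains 2; hence R3C4 = 1.
Cage d's pair has sum 3, so R4C4 = 2.
Cage i needs two cells with sum 6; hence R1C3 = 2.
2 is placed in column 4, so R1C4 = 4.
4 is placed in row 1, leaving R1C5 = 5.
2 is placed in column 3, so R5C3 = 4.
Cage g has sum 12, leaving R2C4 = 3.
The 3 cells of cage g must have sum 12, leaving R2C5 = 4.
The 3 cells of cage e must have sum 9, which forces R4C5 = 1.
4 is placed in row 5, so R5C2 = 2.
Cage e has sum 9, which forces R5C4 = 5.
The 3 cells of cage e must have sum 9, so R5C5 = 3.
The 3 cells of cage a must have sum 11; hence R2C1 = 2.
Column 2 now contains 2, leaving R2C2 = 5.
Cage f has sum 10, so R3C1 = 5.
Cage a needs sum 11, leaving R3C2 = 4.
Row 4 already has 1, leaving R4C1 = 4.
Row 5 now contains 5; hence R5C1 = 1.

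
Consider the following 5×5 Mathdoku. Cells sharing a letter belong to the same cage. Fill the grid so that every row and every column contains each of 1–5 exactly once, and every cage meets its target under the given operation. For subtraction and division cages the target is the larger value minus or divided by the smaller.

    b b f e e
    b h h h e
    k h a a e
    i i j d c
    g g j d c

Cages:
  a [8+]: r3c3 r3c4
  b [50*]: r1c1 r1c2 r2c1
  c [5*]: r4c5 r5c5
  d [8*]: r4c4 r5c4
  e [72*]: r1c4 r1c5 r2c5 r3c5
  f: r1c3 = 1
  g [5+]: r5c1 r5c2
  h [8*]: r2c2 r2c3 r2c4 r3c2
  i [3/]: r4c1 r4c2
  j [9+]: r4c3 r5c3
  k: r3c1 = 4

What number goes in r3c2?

1

Cage b needs product 50, which forces r1c1 = 2.
Cage b has product 50, leaving r1c2 = 5.
Cage f is given, leaving r1c3 = 1.
Cage e needs product 72, so r1c4 = 3.
Row 1 now contains 2, so r1c5 = 4.
Cage b has product 50, leaving r2c1 = 5.
K is a freebie, so r3c1 = 4.
Cage h has product 8; hence r3c2 = 1.
Column 4 already has 3, leaving r3c4 = 5.
1 is placed in column 2, leaving r4c2 = 3.
Cage h needs product 8, which forces r2c4 = 1.
Row 3 already has 5, leaving r3c3 = 3.
Row 3 now contains 3, leaving r3c5 = 2.
3 is placed in row 4, leaving r4c1 = 1.
Row 4 now contains 1; hence r4c5 = 5.
1 is placed in column 1, leaving r5c1 = 3.
Column 5 now contains 5; hence r5c5 = 1.
2 is placed in column 5, so r2c5 = 3.
Row 4 already has 5, which forces r4c3 = 4.
Row 4 now contains 4, leaving r4c4 = 2.
Cage g's pair has sum 5, leaving r5c2 = 2.
Cage j's pair has sum 9, so r5c3 = 5.
Column 4 already has 2; hence r5c4 = 4.
Column 2 now contains 2, which forces r2c2 = 4.
Column 3 already has 4; hence r2c3 = 2.
Filled in: 2 5 1 3 4 / 5 4 2 1 3 / 4 1 3 5 2 / 1 3 4 2 5 / 3 2 5 4 1.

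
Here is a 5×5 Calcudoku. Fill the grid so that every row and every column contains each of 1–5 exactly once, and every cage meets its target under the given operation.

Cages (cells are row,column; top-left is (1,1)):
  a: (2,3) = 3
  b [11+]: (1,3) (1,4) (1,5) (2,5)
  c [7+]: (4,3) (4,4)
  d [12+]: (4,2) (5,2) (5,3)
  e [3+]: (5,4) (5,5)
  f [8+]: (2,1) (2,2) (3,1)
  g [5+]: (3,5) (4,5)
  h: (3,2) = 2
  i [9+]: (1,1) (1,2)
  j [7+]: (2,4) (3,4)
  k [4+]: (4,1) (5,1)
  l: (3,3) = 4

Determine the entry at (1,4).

2

Cage a is given, leaving (2,3) = 3.
Cage h is given; hence (3,2) = 2.
Cage l is a single given cell, leaving (3,3) = 4.
Column 3 now contains 4, which forces (5,3) = 5.
5 is placed in column 3; hence (4,3) = 2.
Cage c needs two cells with sum 7; hence (4,4) = 5.
2 is placed in row 4; hence (4,5) = 4.
2 is placed in column 3, which forces (1,3) = 1.
Cage j needs two cells with sum 7, leaving (2,4) = 4.
Column 4 now contains 5; hence (3,4) = 3.
Cage g's pair has sum 5; hence (3,5) = 1.
Row 4 already has 4, so (4,2) = 3.
Cage d has sum 12, so (5,2) = 4.
Column 5 now contains 1; hence (5,5) = 2.
The two cells of cage i must have sum 9; hence (1,1) = 4.
Column 2 already has 4, so (1,2) = 5.
Column 4 now contains 3; hence (1,4) = 2.
Cage b has sum 11, so (1,5) = 3.
Cage f needs sum 8; hence (2,1) = 2.
The 3 cells of cage f must have sum 8; hence (2,2) = 1.
Column 5 now contains 2, so (2,5) = 5.
1 is placed in row 3, leaving (3,1) = 5.
Row 4 now contains 3, so (4,1) = 1.
Cage k's pair has sum 4, which forces (5,1) = 3.
Row 5 now contains 2, so (5,4) = 1.
Completed grid: 4 5 1 2 3 / 2 1 3 4 5 / 5 2 4 3 1 / 1 3 2 5 4 / 3 4 5 1 2.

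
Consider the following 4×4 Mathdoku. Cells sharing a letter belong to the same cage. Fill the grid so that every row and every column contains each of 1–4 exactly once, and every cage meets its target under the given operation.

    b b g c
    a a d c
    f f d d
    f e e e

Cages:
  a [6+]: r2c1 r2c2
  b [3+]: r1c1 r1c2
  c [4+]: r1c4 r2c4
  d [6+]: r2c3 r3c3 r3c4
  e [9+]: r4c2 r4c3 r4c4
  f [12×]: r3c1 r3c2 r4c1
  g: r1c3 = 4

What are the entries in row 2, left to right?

4 2 3 1

Cage g is a single given cell, so r1c3 = 4.
Row 1 needs a 3, and only r1c4 is open for it.
Column 4 already has 3, which forces r2c4 = 1.
Column 4 already has 1, so r3c4 = 2.
2 is placed in column 4, so r4c4 = 4.
The 3 cells of cage d must have sum 6, which forces r2c3 = 3.
The 3 cells of cage d must have sum 6, leaving r3c3 = 1.
3 is placed in column 3; hence r4c3 = 2.
Cage f has product 12, which forces r4c1 = 1.
Row 4 now contains 2, so r4c2 = 3.
Column 1 already has 1, so r1c1 = 2.
Cage b's pair has sum 3, which forces r1c2 = 1.
Column 1 now contains 2; hence r2c1 = 4.
Row 2 already has 4, leaving r2c2 = 2.
Cage f has product 12, so r3c1 = 3.
Column 2 already has 3; hence r3c2 = 4.
Completed grid: 2 1 4 3 / 4 2 3 1 / 3 4 1 2 / 1 3 2 4.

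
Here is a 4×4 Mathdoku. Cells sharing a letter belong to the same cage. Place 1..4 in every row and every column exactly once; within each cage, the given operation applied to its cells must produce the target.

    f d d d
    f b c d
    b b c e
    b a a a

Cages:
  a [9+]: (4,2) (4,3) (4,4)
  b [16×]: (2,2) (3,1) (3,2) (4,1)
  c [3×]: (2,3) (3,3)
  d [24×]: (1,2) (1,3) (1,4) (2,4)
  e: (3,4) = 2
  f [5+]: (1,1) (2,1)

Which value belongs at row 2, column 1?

Cage e is given, which forces (3,4) = 2.
The only place for 3 in row 3 is (3,3).
Column 3 now contains 3, leaving (2,3) = 1.
Row 4 needs a 1, and only (4,1) is open for it.
Cage b has product 16; hence (2,2) = 4.
Row 2 already has 4, which forces (2,4) = 3.
Column 1 now contains 1, which forces (3,1) = 4.
The 4 cells of cage b must have product 16; hence (3,2) = 1.
3 is placed in column 4; hence (4,4) = 4.
Cage f needs two cells with sum 5, leaving (1,1) = 3.
Cage d needs product 24, which forces (1,2) = 2.
The 4 cells of cage d must have product 24, so (1,3) = 4.
Column 4 now contains 4, which forces (1,4) = 1.
Row 2 already has 3, leaving (2,1) = 2.
Cage a has sum 9, which forces (4,2) = 3.
Row 4 now contains 4, which forces (4,3) = 2.
The full grid is 3 2 4 1 / 2 4 1 3 / 4 1 3 2 / 1 3 2 4.

2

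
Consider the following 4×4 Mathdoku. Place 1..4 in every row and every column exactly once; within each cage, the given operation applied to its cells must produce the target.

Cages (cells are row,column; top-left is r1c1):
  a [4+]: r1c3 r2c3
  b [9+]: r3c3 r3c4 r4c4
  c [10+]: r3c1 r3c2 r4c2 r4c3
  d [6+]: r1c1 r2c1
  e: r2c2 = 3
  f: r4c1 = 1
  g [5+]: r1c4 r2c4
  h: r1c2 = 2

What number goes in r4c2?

Cage h is given; hence r1c2 = 2.
Cage e is a single given cell, leaving r2c2 = 3.
Row 2 now contains 3, which forces r2c3 = 1.
F is a freebie, leaving r4c1 = 1.
Row 4 already has 1, leaving r4c2 = 4.
Row 1 already has 2; hence r1c1 = 4.
Column 3 already has 1; hence r1c3 = 3.
Row 1 now contains 3; hence r1c4 = 1.
Cage d needs two cells with sum 6, so r2c1 = 2.
2 is placed in row 2, leaving r2c4 = 4.
Column 1 now contains 2, which forces r3c1 = 3.
Column 2 now contains 4, which forces r3c2 = 1.
Row 3 now contains 3, so r3c4 = 2.
3 is placed in column 3, which forces r4c3 = 2.
Column 4 now contains 2, so r4c4 = 3.
Row 3 now contains 2; hence r3c3 = 4.
The full grid is 4 2 3 1 / 2 3 1 4 / 3 1 4 2 / 1 4 2 3.

4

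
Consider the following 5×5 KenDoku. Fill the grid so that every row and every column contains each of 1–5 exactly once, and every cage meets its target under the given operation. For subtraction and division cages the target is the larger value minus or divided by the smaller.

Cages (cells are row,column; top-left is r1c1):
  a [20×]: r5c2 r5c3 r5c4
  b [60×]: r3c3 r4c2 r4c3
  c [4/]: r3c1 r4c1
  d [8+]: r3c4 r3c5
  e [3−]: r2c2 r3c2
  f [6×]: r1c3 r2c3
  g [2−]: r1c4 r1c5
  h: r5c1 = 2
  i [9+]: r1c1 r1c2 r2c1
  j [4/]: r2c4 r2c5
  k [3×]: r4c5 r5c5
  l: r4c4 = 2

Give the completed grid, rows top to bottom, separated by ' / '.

L is a freebie, leaving r4c4 = 2.
H is a freebie; hence r5c1 = 2.
The only place for 2 in row 3 is r3c2.
Cage e's pair has difference 3; hence r2c2 = 5.
Row 2 needs a 2, and only r2c3 is open for it.
Column 3 now contains 2, which forces r1c3 = 3.
Cage g needs two cells with difference 2, so r1c4 = 4.
The two cells of cage g must have difference 2, so r1c5 = 2.
Column 4 already has 4, which forces r2c4 = 1.
Row 2 already has 1; hence r2c5 = 4.
Cage b needs product 60, leaving r4c2 = 3.
Row 4 now contains 3, which forces r4c5 = 1.
Column 4 now contains 1; hence r5c4 = 5.
1 is placed in column 5, so r5c5 = 3.
The 3 cells of cage i must have sum 9, so r1c1 = 5.
4 is placed in row 1, so r1c2 = 1.
4 is placed in row 2, so r2c1 = 3.
Cage c needs two cells with quotient 4, which forces r3c1 = 1.
Column 4 already has 5, which forces r3c4 = 3.
Column 5 already has 3, which forces r3c5 = 5.
1 is placed in row 4, which forces r4c1 = 4.
Row 4 already has 4; hence r4c3 = 5.
Column 2 already has 1, leaving r5c2 = 4.
Row 5 now contains 4, so r5c3 = 1.
Row 3 already has 5; hence r3c3 = 4.

5 1 3 4 2 / 3 5 2 1 4 / 1 2 4 3 5 / 4 3 5 2 1 / 2 4 1 5 3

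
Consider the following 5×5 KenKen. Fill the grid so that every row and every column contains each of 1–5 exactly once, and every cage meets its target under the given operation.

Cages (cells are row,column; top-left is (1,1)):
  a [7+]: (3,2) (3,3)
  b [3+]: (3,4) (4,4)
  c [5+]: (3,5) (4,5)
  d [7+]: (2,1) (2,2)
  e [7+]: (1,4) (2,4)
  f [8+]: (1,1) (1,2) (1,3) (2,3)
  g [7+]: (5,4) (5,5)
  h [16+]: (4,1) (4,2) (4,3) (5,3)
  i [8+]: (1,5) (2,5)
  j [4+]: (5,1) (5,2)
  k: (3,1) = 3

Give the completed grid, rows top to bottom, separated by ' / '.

4 1 2 3 5 / 2 5 1 4 3 / 3 2 5 1 4 / 5 4 3 2 1 / 1 3 4 5 2

Cage k is given; hence (3,1) = 3.
Column 1 now contains 3, so (5,1) = 1.
Row 5 already has 1; hence (5,2) = 3.
Cage f has sum 8, leaving (1,2) = 1.
The only place for 1 in row 2 is (2,3).
The only place for 4 in row 2 is (2,4).
The two cells of cage e must have sum 7; hence (1,4) = 3.
3 is placed in row 1, which forces (1,5) = 5.
Column 5 now contains 5, so (2,5) = 3.
Column 5 now contains 5; hence (5,5) = 2.
2 is placed in row 5, leaving (5,4) = 5.
The 4 cells of cage h must have sum 16, so (4,3) = 3.
Row 5 already has 5, which forces (5,3) = 4.
Cage f needs sum 8; hence (1,1) = 4.
Column 3 already has 4, so (1,3) = 2.
2 is placed in column 3; hence (3,3) = 5.
Column 1 now contains 4, which forces (4,1) = 5.
Row 4 now contains 5, leaving (4,2) = 4.
4 is placed in row 4; hence (4,5) = 1.
Column 1 now contains 5, which forces (2,1) = 2.
The two cells of cage d must have sum 7; hence (2,2) = 5.
Row 3 already has 5, leaving (3,2) = 2.
Cage b needs two cells with sum 3, leaving (3,4) = 1.
Column 5 now contains 1, so (3,5) = 4.
1 is placed in row 4, which forces (4,4) = 2.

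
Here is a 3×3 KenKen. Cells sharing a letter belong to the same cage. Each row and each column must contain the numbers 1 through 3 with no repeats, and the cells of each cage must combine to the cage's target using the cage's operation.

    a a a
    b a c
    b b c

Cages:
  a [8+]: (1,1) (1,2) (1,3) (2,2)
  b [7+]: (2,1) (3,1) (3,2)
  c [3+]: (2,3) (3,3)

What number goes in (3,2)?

3

Cage a has sum 8; hence (2,2) = 2.
Row 2 already has 2, leaving (2,3) = 1.
Column 2 now contains 2, so (3,2) = 3.
Column 3 now contains 1; hence (3,3) = 2.
The 4 cells of cage a must have sum 8, leaving (1,1) = 2.
3 is placed in column 2; hence (1,2) = 1.
2 is placed in column 3; hence (1,3) = 3.
Row 2 already has 2, so (2,1) = 3.
3 is placed in row 3, leaving (3,1) = 1.
Completed grid: 2 1 3 / 3 2 1 / 1 3 2.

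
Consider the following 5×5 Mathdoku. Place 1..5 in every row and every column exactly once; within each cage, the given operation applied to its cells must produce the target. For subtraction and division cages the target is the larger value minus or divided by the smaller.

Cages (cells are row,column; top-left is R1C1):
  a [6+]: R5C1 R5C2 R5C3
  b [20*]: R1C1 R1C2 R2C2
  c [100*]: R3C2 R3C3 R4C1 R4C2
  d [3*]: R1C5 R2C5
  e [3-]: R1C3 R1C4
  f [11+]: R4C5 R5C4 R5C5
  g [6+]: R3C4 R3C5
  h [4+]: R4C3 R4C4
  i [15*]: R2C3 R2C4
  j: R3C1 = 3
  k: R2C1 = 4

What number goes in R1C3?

Cage k is a single given cell, so R2C1 = 4.
J is a freebie, which forces R3C1 = 3.
In row 1, 3 can only go at R1C5, so R1C5 = 3.
Column 5 now contains 3, leaving R2C5 = 1.
Row 2 needs a 2, and only R2C2 is open for it.
Cage b has product 20, so R1C1 = 2.
The 3 cells of cage b must have product 20, leaving R1C2 = 5.
Column 1 now contains 2, so R5C1 = 1.
Row 5 already has 1, which forces R5C2 = 3.
Row 5 now contains 3, leaving R5C3 = 2.
Cage c has product 100, which forces R3C3 = 5.
Column 1 already has 1, which forces R4C1 = 5.
Cage f needs sum 11, so R4C5 = 2.
5 is placed in column 3, so R2C3 = 3.
Cage i's pair has product 15, leaving R2C4 = 5.
Cage g needs two cells with sum 6, leaving R3C4 = 2.
Column 5 already has 2, so R3C5 = 4.
3 is placed in column 3; hence R4C3 = 1.
1 is placed in row 4; hence R4C4 = 3.
5 is placed in column 4, which forces R5C4 = 4.
Column 5 already has 4, which forces R5C5 = 5.
Column 3 already has 1, which forces R1C3 = 4.
Column 4 now contains 4, so R1C4 = 1.
4 is placed in row 3; hence R3C2 = 1.
1 is placed in row 4; hence R4C2 = 4.
Completed grid: 2 5 4 1 3 / 4 2 3 5 1 / 3 1 5 2 4 / 5 4 1 3 2 / 1 3 2 4 5.

4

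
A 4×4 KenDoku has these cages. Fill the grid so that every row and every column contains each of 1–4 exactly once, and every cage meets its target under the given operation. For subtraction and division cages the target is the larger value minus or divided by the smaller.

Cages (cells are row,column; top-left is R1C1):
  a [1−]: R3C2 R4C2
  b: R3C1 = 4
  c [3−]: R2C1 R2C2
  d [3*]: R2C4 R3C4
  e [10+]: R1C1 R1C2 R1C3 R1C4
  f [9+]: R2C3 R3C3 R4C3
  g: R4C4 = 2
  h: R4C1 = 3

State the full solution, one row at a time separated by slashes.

B is a freebie, which forces R3C1 = 4.
H is a freebie, so R4C1 = 3.
Cage g is a single given cell, leaving R4C4 = 2.
Column 1 already has 4; hence R2C1 = 1.
Cage c's pair has difference 3, leaving R2C2 = 4.
Row 2 already has 1, so R2C4 = 3.
Column 4 already has 3, which forces R3C4 = 1.
Column 2 now contains 4, which forces R4C2 = 1.
Row 4 already has 2; hence R4C3 = 4.
Column 1 already has 1; hence R1C1 = 2.
Cage e has sum 10; hence R1C2 = 3.
The 4 cells of cage e must have sum 10, so R1C3 = 1.
Column 4 already has 1, which forces R1C4 = 4.
Row 2 already has 3; hence R2C3 = 2.
Cage a needs two cells with difference 1, so R3C2 = 2.
The 3 cells of cage f must have sum 9, so R3C3 = 3.

2 3 1 4 / 1 4 2 3 / 4 2 3 1 / 3 1 4 2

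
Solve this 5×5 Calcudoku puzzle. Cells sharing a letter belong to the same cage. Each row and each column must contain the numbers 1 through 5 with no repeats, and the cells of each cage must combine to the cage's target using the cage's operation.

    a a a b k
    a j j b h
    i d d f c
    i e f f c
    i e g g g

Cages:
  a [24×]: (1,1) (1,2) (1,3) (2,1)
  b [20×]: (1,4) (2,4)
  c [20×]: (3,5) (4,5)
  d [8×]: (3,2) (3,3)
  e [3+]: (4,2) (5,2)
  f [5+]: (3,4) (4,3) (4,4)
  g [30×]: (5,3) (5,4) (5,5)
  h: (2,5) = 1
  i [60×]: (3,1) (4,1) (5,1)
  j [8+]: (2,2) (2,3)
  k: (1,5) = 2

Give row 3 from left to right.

Cage k is given, which forces (1,5) = 2.
Cage h is given, leaving (2,5) = 1.
The 4 cells of cage a must have product 24, which forces (2,1) = 2.
The only place for 5 in row 1 is (1,4).
Column 4 now contains 5, so (2,4) = 4.
Row 3 needs a 1, and only (3,4) is open for it.
The 3 cells of cage f must have sum 5, which forces (4,3) = 1.
Column 4 already has 1; hence (4,4) = 3.
Column 4 now contains 3; hence (5,4) = 2.
Row 4 already has 1, leaving (4,2) = 2.
2 is placed in row 5, which forces (5,2) = 1.
Cage a needs product 24, leaving (1,1) = 1.
2 is placed in column 2, leaving (3,2) = 4.
Cage d needs two cells with product 8, leaving (3,3) = 2.
Row 3 already has 4; hence (3,5) = 5.
Column 5 now contains 5, leaving (4,5) = 4.
Column 5 now contains 5, so (5,5) = 3.
4 is placed in column 2, leaving (1,2) = 3.
Cage a has product 24, which forces (1,3) = 4.
3 is placed in column 2, leaving (2,2) = 5.
Row 2 already has 5, so (2,3) = 3.
Row 3 already has 5, which forces (3,1) = 3.
4 is placed in row 4, which forces (4,1) = 5.
Cage i needs product 60, leaving (5,1) = 4.
3 is placed in row 5; hence (5,3) = 5.
The full grid is 1 3 4 5 2 / 2 5 3 4 1 / 3 4 2 1 5 / 5 2 1 3 4 / 4 1 5 2 3.

3 4 2 1 5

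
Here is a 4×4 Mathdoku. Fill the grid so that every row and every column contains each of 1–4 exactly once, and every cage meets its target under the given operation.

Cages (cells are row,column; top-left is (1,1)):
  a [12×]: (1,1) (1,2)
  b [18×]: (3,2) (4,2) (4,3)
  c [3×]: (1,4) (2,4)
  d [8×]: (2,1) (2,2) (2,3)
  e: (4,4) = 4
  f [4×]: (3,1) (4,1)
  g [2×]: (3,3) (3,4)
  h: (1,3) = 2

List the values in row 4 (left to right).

Cage h is given, leaving (1,3) = 2.
Cage b needs product 18, leaving (3,2) = 3.
Column 3 already has 2, which forces (3,3) = 1.
Row 3 now contains 1, so (3,4) = 2.
Cage b has product 18; hence (4,2) = 2.
Cage b needs product 18; hence (4,3) = 3.
E is a freebie; hence (4,4) = 4.
Cage a needs two cells with product 12, so (1,1) = 3.
Column 2 already has 3, so (1,2) = 4.
3 is placed in row 1, which forces (1,4) = 1.
Cage d has product 8, so (2,1) = 2.
The 3 cells of cage d must have product 8; hence (2,2) = 1.
Column 3 now contains 1, leaving (2,3) = 4.
1 is placed in column 4; hence (2,4) = 3.
Row 3 now contains 1, which forces (3,1) = 4.
Row 4 now contains 4, which forces (4,1) = 1.
The full grid is 3 4 2 1 / 2 1 4 3 / 4 3 1 2 / 1 2 3 4.

1 2 3 4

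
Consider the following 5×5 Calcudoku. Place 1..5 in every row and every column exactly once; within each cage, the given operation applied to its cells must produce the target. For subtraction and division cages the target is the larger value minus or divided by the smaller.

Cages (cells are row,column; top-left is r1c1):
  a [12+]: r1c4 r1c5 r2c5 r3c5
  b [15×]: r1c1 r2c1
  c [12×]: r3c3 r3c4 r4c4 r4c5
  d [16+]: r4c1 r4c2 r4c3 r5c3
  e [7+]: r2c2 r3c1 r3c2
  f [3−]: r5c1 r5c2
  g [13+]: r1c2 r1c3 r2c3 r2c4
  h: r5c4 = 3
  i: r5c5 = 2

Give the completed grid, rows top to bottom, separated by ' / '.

5 1 3 2 4 / 3 2 4 5 1 / 2 3 1 4 5 / 4 5 2 1 3 / 1 4 5 3 2

Cage h is given, so r5c4 = 3.
Cage i is given, leaving r5c5 = 2.
Row 5 needs a 5, and only r5c3 is open for it.
Row 4 needs a 3, and only r4c5 is open for it.
Cage a needs sum 12, so r1c4 = 2.
Column 4 now contains 2, leaving r4c4 = 1.
Cage c has product 12, so r3c3 = 1.
Column 4 now contains 1, leaving r3c4 = 4.
Row 3 already has 4; hence r3c5 = 5.
Cage g has sum 13, so r1c2 = 1.
1 is placed in row 1, so r1c5 = 4.
The 3 cells of cage e must have sum 7; hence r2c2 = 2.
Column 4 now contains 4, which forces r2c4 = 5.
Column 5 now contains 4, which forces r2c5 = 1.
The 3 cells of cage e must have sum 7; hence r3c1 = 2.
Cage e needs sum 7, so r3c2 = 3.
1 is placed in column 2, so r5c2 = 4.
The two cells of cage b must have product 15, so r1c1 = 5.
Row 1 already has 4; hence r1c3 = 3.
5 is placed in row 2; hence r2c1 = 3.
The 4 cells of cage g must have sum 13, which forces r2c3 = 4.
Cage d has sum 16; hence r4c1 = 4.
Column 2 now contains 4, so r4c2 = 5.
The 4 cells of cage d must have sum 16, which forces r4c3 = 2.
4 is placed in row 5, which forces r5c1 = 1.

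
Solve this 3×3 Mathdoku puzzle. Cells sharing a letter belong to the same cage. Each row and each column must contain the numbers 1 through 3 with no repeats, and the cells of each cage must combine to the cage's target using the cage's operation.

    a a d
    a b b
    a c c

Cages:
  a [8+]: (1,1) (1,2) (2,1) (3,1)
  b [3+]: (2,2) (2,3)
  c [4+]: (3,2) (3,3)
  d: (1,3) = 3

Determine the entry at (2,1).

The 4 cells of cage a must have sum 8, which forces (1,2) = 2.
D is a freebie, which forces (1,3) = 3.
2 is placed in column 2, so (2,2) = 1.
Row 2 already has 1; hence (2,3) = 2.
Column 2 already has 1, leaving (3,2) = 3.
Column 3 already has 3, which forces (3,3) = 1.
Row 1 now contains 3; hence (1,1) = 1.
Row 2 now contains 2; hence (2,1) = 3.
Row 3 already has 1; hence (3,1) = 2.
Completed grid: 1 2 3 / 3 1 2 / 2 3 1.

3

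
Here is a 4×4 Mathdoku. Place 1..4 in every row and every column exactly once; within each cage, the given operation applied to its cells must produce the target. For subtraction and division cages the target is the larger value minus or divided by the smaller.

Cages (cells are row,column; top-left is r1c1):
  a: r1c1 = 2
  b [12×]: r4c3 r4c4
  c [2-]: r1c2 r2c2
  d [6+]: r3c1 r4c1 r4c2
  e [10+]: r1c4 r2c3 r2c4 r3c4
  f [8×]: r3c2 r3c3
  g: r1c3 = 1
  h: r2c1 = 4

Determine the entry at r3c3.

Cage a is given, leaving r1c1 = 2.
Cage g is given, leaving r1c3 = 1.
Cage h is given; hence r2c1 = 4.
Cage d has sum 6, which forces r4c2 = 2.
The two cells of cage c must have difference 2, which forces r1c2 = 3.
Row 1 already has 3, so r1c4 = 4.
Column 2 already has 2; hence r2c2 = 1.
Column 2 already has 2, so r3c2 = 4.
The two cells of cage f must have product 8, so r3c3 = 2.
Column 4 now contains 4, leaving r4c4 = 3.
2 is placed in column 3, which forces r2c3 = 3.
Column 4 now contains 3; hence r2c4 = 2.
Cage d needs sum 6, so r3c1 = 3.
Column 4 now contains 3, so r3c4 = 1.
3 is placed in row 4, which forces r4c1 = 1.
3 is placed in row 4, so r4c3 = 4.
Completed grid: 2 3 1 4 / 4 1 3 2 / 3 4 2 1 / 1 2 4 3.

2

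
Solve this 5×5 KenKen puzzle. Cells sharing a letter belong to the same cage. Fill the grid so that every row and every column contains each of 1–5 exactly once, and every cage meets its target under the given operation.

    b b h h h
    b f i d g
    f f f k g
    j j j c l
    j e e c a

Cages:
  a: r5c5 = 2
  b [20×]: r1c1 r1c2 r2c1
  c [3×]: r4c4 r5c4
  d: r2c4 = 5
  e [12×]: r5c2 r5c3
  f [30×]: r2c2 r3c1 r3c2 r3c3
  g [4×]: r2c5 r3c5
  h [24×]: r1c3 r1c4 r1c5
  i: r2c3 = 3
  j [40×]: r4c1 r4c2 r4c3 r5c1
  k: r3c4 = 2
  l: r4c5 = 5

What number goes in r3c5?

Cage i is given; hence r2c3 = 3.
Cage d is given, which forces r2c4 = 5.
Cage k is given, which forces r3c4 = 2.
L is a freebie, leaving r4c5 = 5.
Column 3 now contains 3; hence r5c3 = 4.
A is a freebie, leaving r5c5 = 2.
4 is placed in column 3; hence r1c3 = 2.
Cage f needs product 30; hence r2c2 = 2.
Column 3 now contains 2; hence r4c3 = 1.
1 is placed in row 4, which forces r4c4 = 3.
Cage j needs product 40, which forces r5c1 = 5.
Row 5 now contains 4, which forces r5c2 = 3.
3 is placed in column 4, which forces r5c4 = 1.
Cage b has product 20; hence r1c2 = 5.
3 is placed in column 4, which forces r1c4 = 4.
Cage h needs product 24; hence r1c5 = 3.
Cage f has product 30; hence r3c1 = 3.
Cage f has product 30, so r3c2 = 1.
Column 3 already has 1; hence r3c3 = 5.
Row 3 now contains 1, which forces r3c5 = 4.
Cage j has product 40, leaving r4c1 = 2.
1 is placed in row 4, leaving r4c2 = 4.
Row 1 already has 4; hence r1c1 = 1.
Cage b has product 20, so r2c1 = 4.
4 is placed in column 5, so r2c5 = 1.
The full grid is 1 5 2 4 3 / 4 2 3 5 1 / 3 1 5 2 4 / 2 4 1 3 5 / 5 3 4 1 2.

4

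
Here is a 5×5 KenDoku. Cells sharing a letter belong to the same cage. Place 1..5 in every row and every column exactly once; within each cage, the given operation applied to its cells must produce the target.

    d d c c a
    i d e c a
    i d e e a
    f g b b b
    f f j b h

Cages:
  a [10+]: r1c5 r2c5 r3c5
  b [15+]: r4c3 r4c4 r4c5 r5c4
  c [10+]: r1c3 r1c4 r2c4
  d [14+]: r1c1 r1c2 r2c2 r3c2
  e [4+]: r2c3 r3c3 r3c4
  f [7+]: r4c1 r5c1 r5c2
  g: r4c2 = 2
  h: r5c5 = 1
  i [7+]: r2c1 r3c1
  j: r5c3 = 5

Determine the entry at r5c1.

2

The 3 cells of cage e must have sum 4, leaving r2c3 = 1.
The 3 cells of cage e must have sum 4, so r3c3 = 2.
The 3 cells of cage e must have sum 4; hence r3c4 = 1.
Cage g is a single given cell; hence r4c2 = 2.
Cage j is a single given cell; hence r5c3 = 5.
Cage h is a single given cell, which forces r5c5 = 1.
The 3 cells of cage f must have sum 7, so r4c1 = 1.
Cage f needs sum 7, leaving r5c1 = 2.
Cage f needs sum 7, so r5c2 = 4.
Cage b needs sum 15; hence r5c4 = 3.
Cage d needs sum 14, which forces r1c1 = 5.
The 4 cells of cage d must have sum 14, leaving r1c2 = 1.
5 is placed in row 1; hence r1c4 = 2.
Row 1 now contains 2; hence r1c5 = 3.
3 is placed in column 5; hence r3c5 = 5.
Column 5 already has 5; hence r4c5 = 4.
Row 1 already has 3, which forces r1c3 = 4.
The 4 cells of cage d must have sum 14; hence r2c2 = 5.
Cage c needs sum 10; hence r2c4 = 4.
Column 5 already has 5, so r2c5 = 2.
5 is placed in row 3, which forces r3c2 = 3.
Row 4 already has 4, which forces r4c3 = 3.
Row 4 already has 4, leaving r4c4 = 5.
Row 2 already has 4, leaving r2c1 = 3.
Row 3 now contains 3, leaving r3c1 = 4.
Completed grid: 5 1 4 2 3 / 3 5 1 4 2 / 4 3 2 1 5 / 1 2 3 5 4 / 2 4 5 3 1.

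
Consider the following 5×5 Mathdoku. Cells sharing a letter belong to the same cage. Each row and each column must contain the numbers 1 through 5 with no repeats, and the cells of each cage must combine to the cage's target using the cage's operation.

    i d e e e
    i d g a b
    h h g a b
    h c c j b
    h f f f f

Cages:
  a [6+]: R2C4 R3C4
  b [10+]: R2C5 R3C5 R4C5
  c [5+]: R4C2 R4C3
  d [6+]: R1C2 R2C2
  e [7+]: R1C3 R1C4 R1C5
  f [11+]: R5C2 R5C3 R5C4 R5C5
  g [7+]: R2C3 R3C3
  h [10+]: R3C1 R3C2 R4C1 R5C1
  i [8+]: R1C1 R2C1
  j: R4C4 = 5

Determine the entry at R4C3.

Cage j is a single given cell, which forces R4C4 = 5.
The only place for 3 in row 1 is R1C1.
3 is placed in column 1, which forces R2C1 = 5.
Cage h has sum 10, which forces R3C2 = 3.
Cage b needs sum 10, leaving R3C5 = 5.
The two cells of cage g must have sum 7; hence R2C3 = 3.
Row 3 already has 5, leaving R3C3 = 4.
Row 3 now contains 4; hence R3C4 = 2.
Column 3 now contains 4, which forces R4C3 = 1.
Column 3 already has 1, leaving R1C3 = 2.
Column 4 now contains 2, which forces R2C4 = 4.
Row 3 already has 2, which forces R3C1 = 1.
Cage c's pair has sum 5, leaving R4C2 = 4.
4 is placed in row 4, so R4C5 = 3.
2 is placed in column 3, so R5C3 = 5.
Column 2 now contains 4, which forces R1C2 = 5.
4 is placed in column 4; hence R1C4 = 1.
Cage e needs sum 7, leaving R1C5 = 4.
Cage d needs two cells with sum 6, which forces R2C2 = 1.
The 3 cells of cage b must have sum 10, so R2C5 = 2.
4 is placed in row 4; hence R4C1 = 2.
The 4 cells of cage h must have sum 10, leaving R5C1 = 4.
Column 2 already has 1, so R5C2 = 2.
The 4 cells of cage f must have sum 11, leaving R5C4 = 3.
2 is placed in column 5, leaving R5C5 = 1.
The full grid is 3 5 2 1 4 / 5 1 3 4 2 / 1 3 4 2 5 / 2 4 1 5 3 / 4 2 5 3 1.

1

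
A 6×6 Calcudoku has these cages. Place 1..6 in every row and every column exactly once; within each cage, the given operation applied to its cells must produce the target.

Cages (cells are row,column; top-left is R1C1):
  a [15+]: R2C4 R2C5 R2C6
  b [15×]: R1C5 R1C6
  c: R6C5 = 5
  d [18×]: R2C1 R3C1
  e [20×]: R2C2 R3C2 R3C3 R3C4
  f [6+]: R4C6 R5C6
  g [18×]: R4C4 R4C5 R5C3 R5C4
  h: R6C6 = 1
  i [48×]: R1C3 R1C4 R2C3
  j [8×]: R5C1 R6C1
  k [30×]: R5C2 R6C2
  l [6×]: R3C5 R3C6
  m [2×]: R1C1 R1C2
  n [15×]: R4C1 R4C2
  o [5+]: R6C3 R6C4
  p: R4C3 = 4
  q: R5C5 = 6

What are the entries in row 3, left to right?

6 4 5 1 2 3

Cage p is a single given cell, so R4C3 = 4.
Cage q is a single given cell, which forces R5C5 = 6.
Cage c is a single given cell, so R6C5 = 5.
Cage h is given, which forces R6C6 = 1.
The 3 cells of cage i must have product 48, leaving R1C4 = 4.
Column 5 already has 5, which forces R1C5 = 3.
The two cells of cage b must have product 15, which forces R1C6 = 5.
Column 5 already has 5, which forces R2C5 = 4.
5 is placed in column 6; hence R2C6 = 6.
Cage f's pair has sum 6, which forces R4C6 = 2.
6 is placed in row 5, leaving R5C2 = 5.
Cage f needs two cells with sum 6, so R5C6 = 4.
Row 6 already has 5, leaving R6C2 = 6.
The 3 cells of cage i must have product 48, which forces R1C3 = 6.
Row 2 already has 6; hence R2C1 = 3.
Row 2 already has 6; hence R2C3 = 2.
Row 2 already has 6, which forces R2C4 = 5.
Cage d needs two cells with product 18, so R3C1 = 6.
Cage l needs two cells with product 6, so R3C5 = 2.
Column 6 now contains 2, which forces R3C6 = 3.
The two cells of cage n must have product 15; hence R4C1 = 5.
Column 2 already has 5, so R4C2 = 3.
Row 4 already has 3; hence R4C4 = 6.
Row 4 now contains 2, which forces R4C5 = 1.
4 is placed in row 5, so R5C1 = 2.
Cage j's pair has product 8; hence R6C1 = 4.
Column 3 already has 2, so R6C3 = 3.
3 is placed in row 6; hence R6C4 = 2.
Column 1 already has 2, so R1C1 = 1.
Cage m's pair has product 2; hence R1C2 = 2.
Row 2 now contains 2, which forces R2C2 = 1.
Cage e needs product 20, which forces R3C2 = 4.
The 4 cells of cage e must have product 20, leaving R3C3 = 5.
Row 3 already has 2, leaving R3C4 = 1.
Column 3 now contains 3, so R5C3 = 1.
Cage g needs product 18, so R5C4 = 3.
Completed grid: 1 2 6 4 3 5 / 3 1 2 5 4 6 / 6 4 5 1 2 3 / 5 3 4 6 1 2 / 2 5 1 3 6 4 / 4 6 3 2 5 1.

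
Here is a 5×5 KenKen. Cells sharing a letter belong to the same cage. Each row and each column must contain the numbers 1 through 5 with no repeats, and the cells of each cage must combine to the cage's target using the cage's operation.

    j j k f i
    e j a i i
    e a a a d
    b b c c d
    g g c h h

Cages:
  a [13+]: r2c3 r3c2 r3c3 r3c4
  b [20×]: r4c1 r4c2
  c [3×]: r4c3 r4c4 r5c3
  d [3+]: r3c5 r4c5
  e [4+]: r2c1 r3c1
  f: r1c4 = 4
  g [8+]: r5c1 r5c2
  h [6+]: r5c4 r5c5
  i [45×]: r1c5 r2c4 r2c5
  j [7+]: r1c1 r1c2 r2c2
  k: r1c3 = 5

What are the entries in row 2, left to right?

1 4 2 3 5

Cage k is a single given cell, leaving r1c3 = 5.
Cage f is a single given cell, leaving r1c4 = 4.
The 3 cells of cage i must have product 45; hence r1c5 = 3.
The 3 cells of cage i must have product 45, so r2c4 = 3.
Cage i needs product 45, so r2c5 = 5.
Cage c has product 3, leaving r4c3 = 3.
The 3 cells of cage c must have product 3, so r4c4 = 1.
Row 4 now contains 1; hence r4c5 = 2.
Cage c has product 3; hence r5c3 = 1.
Row 5 already has 1, which forces r5c5 = 4.
3 is placed in row 2, which forces r2c1 = 1.
Cage j has sum 7, which forces r2c2 = 4.
Cage a needs sum 13, which forces r2c3 = 2.
The two cells of cage e must have sum 4; hence r3c1 = 3.
Cage a has sum 13, leaving r3c3 = 4.
2 is placed in column 5; hence r3c5 = 1.
4 is placed in column 2, leaving r4c2 = 5.
3 is placed in column 1; hence r5c1 = 5.
5 is placed in column 2, so r5c2 = 3.
Cage h's pair has sum 6, leaving r5c4 = 2.
Column 1 now contains 1, leaving r1c1 = 2.
The 3 cells of cage j must have sum 7; hence r1c2 = 1.
5 is placed in column 2, so r3c2 = 2.
Column 4 now contains 2, which forces r3c4 = 5.
5 is placed in row 4, which forces r4c1 = 4.
Filled in: 2 1 5 4 3 / 1 4 2 3 5 / 3 2 4 5 1 / 4 5 3 1 2 / 5 3 1 2 4.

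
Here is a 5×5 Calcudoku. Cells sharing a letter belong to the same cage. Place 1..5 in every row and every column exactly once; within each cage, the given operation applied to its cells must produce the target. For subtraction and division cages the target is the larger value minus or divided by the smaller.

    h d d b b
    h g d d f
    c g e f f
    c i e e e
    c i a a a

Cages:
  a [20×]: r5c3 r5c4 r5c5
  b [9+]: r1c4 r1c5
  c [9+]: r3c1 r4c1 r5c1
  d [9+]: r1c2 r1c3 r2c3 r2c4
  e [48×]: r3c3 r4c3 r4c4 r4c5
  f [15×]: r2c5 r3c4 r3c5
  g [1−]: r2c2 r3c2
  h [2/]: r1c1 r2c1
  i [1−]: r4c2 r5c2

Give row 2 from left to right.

4 5 3 2 1

Column 5 needs a 2, and only r4c5 is open for it.
The 4 cells of cage e must have product 48, which forces r3c3 = 2.
In column 4, 2 can only go at r2c4, so r2c4 = 2.
The two cells of cage h must have quotient 2, so r1c1 = 2.
In row 1, 3 can only go at r1c2, so r1c2 = 3.
The 4 cells of cage d must have sum 9, leaving r1c3 = 1.
Cage d needs sum 9, which forces r2c3 = 3.
Column 3 already has 3, which forces r4c3 = 4.
4 is placed in row 4, so r4c4 = 3.
4 is placed in column 3, so r5c3 = 5.
Cage f has product 15, so r3c5 = 3.
The 3 cells of cage c must have sum 9, which forces r5c1 = 3.
In row 3, 4 can only go at r3c2, so r3c2 = 4.
Column 2 now contains 4, which forces r2c2 = 5.
Row 2 now contains 5, so r2c5 = 1.
Cage i's pair has difference 1, so r4c2 = 1.
Column 2 now contains 4, so r5c2 = 2.
1 is placed in column 5; hence r5c5 = 4.
The two cells of cage b must have sum 9; hence r1c4 = 4.
4 is placed in column 5, which forces r1c5 = 5.
Row 2 already has 1, leaving r2c1 = 4.
Cage c has sum 9, so r3c1 = 1.
The 3 cells of cage f must have product 15, which forces r3c4 = 5.
Row 4 now contains 1, which forces r4c1 = 5.
Row 5 now contains 4, which forces r5c4 = 1.
The full grid is 2 3 1 4 5 / 4 5 3 2 1 / 1 4 2 5 3 / 5 1 4 3 2 / 3 2 5 1 4.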